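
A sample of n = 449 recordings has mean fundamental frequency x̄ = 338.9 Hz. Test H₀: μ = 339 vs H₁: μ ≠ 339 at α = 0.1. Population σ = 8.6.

z = (x̄ - μ₀)/(σ/√n) = (338.9 - 339)/(8.6/√449) = -0.246. Critical value: ±1.645. Since |-0.246| ≤ 1.645, Fail to reject H₀.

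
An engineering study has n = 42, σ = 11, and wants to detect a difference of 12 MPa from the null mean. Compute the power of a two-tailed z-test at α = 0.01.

SE = σ/√n = 11/√42 = 1.697. Non-centrality λ = d/SE = 12/1.697 = 7.07. Power ≈ Φ(λ - z_{α/2}) = Φ(7.07 - 2.576) = Φ(4.494) = 1.0.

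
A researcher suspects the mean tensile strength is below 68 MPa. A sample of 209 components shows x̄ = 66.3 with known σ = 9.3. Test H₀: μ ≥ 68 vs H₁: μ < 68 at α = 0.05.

z = -2.643. Critical value: -1.645. Reject H₀.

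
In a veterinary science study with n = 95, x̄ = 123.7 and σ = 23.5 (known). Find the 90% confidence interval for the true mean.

CI = x̄ ± z*(σ/√n) = 123.7 ± 1.645(23.5/√95) = 123.7 ± 3.97 = (119.73, 127.67)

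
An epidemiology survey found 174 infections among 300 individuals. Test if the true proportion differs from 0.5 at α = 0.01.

p̂ = 0.58, p₀ = 0.5. z = (p̂ - p₀)/√(p₀(1-p₀)/n) = 2.771. Critical: ±2.576. Reject H₀.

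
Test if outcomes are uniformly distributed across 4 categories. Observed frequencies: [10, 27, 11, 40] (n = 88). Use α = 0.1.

Expected = 22 each. χ² = Σ(O-E)²/E = 27.909. df = 3, critical value = 6.251. Reject H₀.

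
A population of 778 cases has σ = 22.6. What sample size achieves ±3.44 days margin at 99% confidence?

Without FPC: n₀ = (2.576×22.6/3.44)² = 286.412. With FPC: n = n₀N/(n₀+N-1) = 209.5 → n = 210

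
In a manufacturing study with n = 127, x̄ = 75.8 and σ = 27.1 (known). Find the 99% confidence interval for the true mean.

CI = x̄ ± z*(σ/√n) = 75.8 ± 2.576(27.1/√127) = 75.8 ± 6.19 = (69.61, 81.99)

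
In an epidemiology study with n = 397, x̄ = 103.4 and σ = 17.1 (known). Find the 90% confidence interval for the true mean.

CI = x̄ ± z*(σ/√n) = 103.4 ± 1.645(17.1/√397) = 103.4 ± 1.41 = (101.99, 104.81)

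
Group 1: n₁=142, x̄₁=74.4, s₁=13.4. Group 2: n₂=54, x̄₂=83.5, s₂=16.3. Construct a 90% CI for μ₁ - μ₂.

Difference = -9.1. SE = √(13.4²/142 + 16.3²/54) = 2.487. CI = (-13.19, -5.01)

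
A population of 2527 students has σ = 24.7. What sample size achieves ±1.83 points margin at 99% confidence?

Without FPC: n₀ = (2.576×24.7/1.83)² = 1208.881. With FPC: n = n₀N/(n₀+N-1) = 817.9 → n = 818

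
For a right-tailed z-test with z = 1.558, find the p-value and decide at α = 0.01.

p = P(Z > 1.558) = 1 - Φ(1.558) ≈ 0.0596. Since p ≥ 0.01, fail to reject H₀ (not significant) at α = 0.01.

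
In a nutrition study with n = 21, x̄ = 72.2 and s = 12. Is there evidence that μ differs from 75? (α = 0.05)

t = (x̄ - μ₀)/(s/√n) = (72.2 - 75)/(12/√21) = -1.069. df = 20, critical t = ±2.086. Fail to reject H₀.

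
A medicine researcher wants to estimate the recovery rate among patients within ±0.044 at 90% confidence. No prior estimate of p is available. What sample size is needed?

Conservative approach: use p = 0.5 (maximizes p(1-p) = 0.25). n = z²(0.25)/E² = 1.645²×0.25/0.044² = 349.4 → n = 350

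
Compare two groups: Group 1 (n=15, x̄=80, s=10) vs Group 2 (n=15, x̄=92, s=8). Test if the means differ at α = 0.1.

Pooled sp = 9.06. t = -3.629, df = 28. Critical t = ±1.701. Reject H₀.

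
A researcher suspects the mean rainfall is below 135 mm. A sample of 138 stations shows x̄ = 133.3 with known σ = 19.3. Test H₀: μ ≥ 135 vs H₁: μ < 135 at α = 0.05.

z = -1.035. Critical value: -1.645. Fail to reject H₀.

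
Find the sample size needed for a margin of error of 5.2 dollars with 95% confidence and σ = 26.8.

n = (z*σ/E)² = (1.96×26.8/5.2)² = 102.04 → n = 103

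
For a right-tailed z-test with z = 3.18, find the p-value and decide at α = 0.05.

p = P(Z > 3.18) = 1 - Φ(3.18) ≈ 0.0007. Since p < 0.05, reject H₀ (significant) at α = 0.05.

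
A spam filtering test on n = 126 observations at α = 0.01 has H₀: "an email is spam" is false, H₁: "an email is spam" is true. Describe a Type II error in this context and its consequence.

Type II error: failing to reject H₀ when it is false — concluding that an email is spam is not supported when in fact it is. Consequence: a spam email lands in the inbox.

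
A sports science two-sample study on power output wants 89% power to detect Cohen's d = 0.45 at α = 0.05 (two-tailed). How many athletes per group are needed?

z_{α/2} = 1.96, z_β = Φ⁻¹(0.89) = 1.227. For small effect (d = 0.45): n per group = 2(z_{α/2} + z_β)²/d² = 2(1.96 + 1.227)²/0.45² = 100.3 → 101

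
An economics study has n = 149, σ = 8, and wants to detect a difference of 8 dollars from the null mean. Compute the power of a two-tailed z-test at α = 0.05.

SE = σ/√n = 8/√149 = 0.655. Non-centrality λ = d/SE = 8/0.655 = 12.207. Power ≈ Φ(λ - z_{α/2}) = Φ(12.207 - 1.96) = Φ(10.247) = 1.0.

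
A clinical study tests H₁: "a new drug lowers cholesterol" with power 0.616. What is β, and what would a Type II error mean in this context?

β = 1 - power = 1 - 0.616 = 0.384. A Type II error is failing to reject H₀ when H₀ is false (false negative) — here, failing to conclude that a new drug lowers cholesterol when in fact it is true. Consequence: shelving an effective drug — patients miss out on a treatment that would have helped.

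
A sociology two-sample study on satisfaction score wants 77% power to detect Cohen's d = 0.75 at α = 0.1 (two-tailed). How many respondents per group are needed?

z_{α/2} = 1.645, z_β = Φ⁻¹(0.77) = 0.739. For medium effect (d = 0.75): n per group = 2(z_{α/2} + z_β)²/d² = 2(1.645 + 0.739)²/0.75² = 20.2 → 21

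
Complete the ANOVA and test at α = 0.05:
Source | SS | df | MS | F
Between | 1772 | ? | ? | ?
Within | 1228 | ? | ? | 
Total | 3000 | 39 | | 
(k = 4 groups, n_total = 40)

df_between = 3, df_within = 36. MS_between = 590.67, MS_within = 34.11. F = 17.316, F_crit ≈ 2.866. Reject H₀.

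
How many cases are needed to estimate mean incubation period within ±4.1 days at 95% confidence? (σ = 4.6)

n = (z*σ/E)² = (1.96×4.6/4.1)² = 4.8 → n = 5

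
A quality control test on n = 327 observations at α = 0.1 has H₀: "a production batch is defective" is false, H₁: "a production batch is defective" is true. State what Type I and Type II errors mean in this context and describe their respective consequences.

Type I (false positive): concluding that a production batch is defective when it is not — scrapping a good batch — wasted material and cost for no reason. Type II (false negative): failing to conclude that a production batch is defective when it is — shipping a defective batch — faulty products reach customers. Which is costlier depends on domain priorities and is a judgement call rather than a statistical fact.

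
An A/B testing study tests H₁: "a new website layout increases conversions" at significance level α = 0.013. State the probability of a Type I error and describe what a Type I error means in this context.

P(Type I error) = α = 0.013. A Type I error is rejecting H₀ when H₀ is actually true (false positive) — here, concluding that a new website layout increases conversions when in fact this is not the case. Consequence: rolling out a layout that doesn't actually help — wasted engineering effort.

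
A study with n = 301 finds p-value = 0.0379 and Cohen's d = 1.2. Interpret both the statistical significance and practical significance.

Statistically significant (p = 0.0379 < 0.05). Cohen's d = 1.2 indicates a large effect size. Both statistical and practical significance should be considered.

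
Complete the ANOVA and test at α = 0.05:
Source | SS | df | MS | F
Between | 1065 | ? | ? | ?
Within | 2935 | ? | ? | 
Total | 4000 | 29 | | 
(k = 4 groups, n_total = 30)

df_between = 3, df_within = 26. MS_between = 355.0, MS_within = 112.88. F = 3.145, F_crit ≈ 2.975. Reject H₀.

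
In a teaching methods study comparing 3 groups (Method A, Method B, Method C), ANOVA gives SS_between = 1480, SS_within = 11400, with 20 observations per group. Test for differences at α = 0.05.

df_between = 2, df_within = 57. F = MS_between/MS_within = 740.0/200.0 = 3.7. F_crit ≈ 3.159. Reject H₀. At least one mean differs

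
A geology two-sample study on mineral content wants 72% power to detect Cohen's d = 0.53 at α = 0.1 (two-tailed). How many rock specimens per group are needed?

z_{α/2} = 1.645, z_β = Φ⁻¹(0.72) = 0.583. For medium effect (d = 0.53): n per group = 2(z_{α/2} + z_β)²/d² = 2(1.645 + 0.583)²/0.53² = 35.3 → 36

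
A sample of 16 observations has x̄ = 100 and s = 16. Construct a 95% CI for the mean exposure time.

CI = x̄ ± t*(s/√n) = 100 ± 2.131(16/√16) = (91.48, 108.52)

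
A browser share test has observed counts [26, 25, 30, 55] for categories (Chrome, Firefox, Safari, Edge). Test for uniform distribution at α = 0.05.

Expected = 34 each. χ² = Σ(O-E)²/E = 17.706. df = 3, critical value = 7.815. Reject H₀.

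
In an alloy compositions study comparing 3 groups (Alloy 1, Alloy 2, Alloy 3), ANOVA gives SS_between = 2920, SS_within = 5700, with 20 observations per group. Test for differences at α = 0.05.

df_between = 2, df_within = 57. F = MS_between/MS_within = 1460.0/100.0 = 14.6. F_crit ≈ 3.159. Reject H₀. At least one mean differs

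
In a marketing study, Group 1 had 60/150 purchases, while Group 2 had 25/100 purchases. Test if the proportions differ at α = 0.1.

p̂₁ = 0.4, p̂₂ = 0.25, pooled p̂ = 0.34. z = 2.453. Critical: ±1.645. Reject H₀.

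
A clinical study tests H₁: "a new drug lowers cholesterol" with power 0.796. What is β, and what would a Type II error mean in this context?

β = 1 - power = 1 - 0.796 = 0.204. A Type II error is failing to reject H₀ when H₀ is false (false negative) — here, failing to conclude that a new drug lowers cholesterol when in fact it is true. Consequence: shelving an effective drug — patients miss out on a treatment that would have helped.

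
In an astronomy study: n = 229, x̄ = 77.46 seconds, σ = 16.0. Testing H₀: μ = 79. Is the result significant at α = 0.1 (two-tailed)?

z = (77.46 - 79)/(16.0/√229) = -1.457. Since |z| ≤ 1.645, not significant at α = 0.1.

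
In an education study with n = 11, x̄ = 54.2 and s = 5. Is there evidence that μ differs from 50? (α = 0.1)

t = (x̄ - μ₀)/(s/√n) = (54.2 - 50)/(5/√11) = 2.786. df = 10, critical t = ±1.812. Reject H₀.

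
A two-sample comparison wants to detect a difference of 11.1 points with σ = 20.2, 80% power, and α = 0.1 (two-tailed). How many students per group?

n per group = 2(z_α/2 + z_β)²σ²/d² = 2×(1.645 + 0.84)²×20.2²/11.1² = 40.9 → n = 41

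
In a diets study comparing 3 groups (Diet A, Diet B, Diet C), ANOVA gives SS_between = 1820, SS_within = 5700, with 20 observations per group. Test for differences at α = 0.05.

df_between = 2, df_within = 57. F = MS_between/MS_within = 910.0/100.0 = 9.1. F_crit ≈ 3.159. Reject H₀. At least one mean differs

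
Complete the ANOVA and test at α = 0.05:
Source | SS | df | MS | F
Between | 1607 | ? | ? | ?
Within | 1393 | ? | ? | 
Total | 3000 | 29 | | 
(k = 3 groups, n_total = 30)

df_between = 2, df_within = 27. MS_between = 803.5, MS_within = 51.59. F = 15.574, F_crit ≈ 3.354. Reject H₀.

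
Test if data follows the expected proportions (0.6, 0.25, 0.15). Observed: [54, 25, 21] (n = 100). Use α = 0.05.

Expected: [60.0, 25.0, 15.0]. χ² = 3.0. df = 2, critical = 5.991. Fail to reject H₀.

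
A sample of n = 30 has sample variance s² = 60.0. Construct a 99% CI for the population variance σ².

df = 29. χ²_{0.005} = 52.336, χ²_{0.995} = 13.121. CI for σ² = ((n-1)s²/χ²_{α/2}, (n-1)s²/χ²_{1-α/2}) = (29·60.0/52.336, 29·60.0/13.121) = (33.25, 132.61)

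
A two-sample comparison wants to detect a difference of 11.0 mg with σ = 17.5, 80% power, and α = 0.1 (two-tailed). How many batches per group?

n per group = 2(z_α/2 + z_β)²σ²/d² = 2×(1.645 + 0.84)²×17.5²/11.0² = 31.3 → n = 32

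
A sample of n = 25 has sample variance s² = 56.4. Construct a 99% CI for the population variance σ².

df = 24. χ²_{0.005} = 45.559, χ²_{0.995} = 9.886. CI for σ² = ((n-1)s²/χ²_{α/2}, (n-1)s²/χ²_{1-α/2}) = (24·56.4/45.559, 24·56.4/9.886) = (29.71, 136.92)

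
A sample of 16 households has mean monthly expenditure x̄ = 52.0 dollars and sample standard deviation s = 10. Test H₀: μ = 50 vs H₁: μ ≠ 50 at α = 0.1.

t = (x̄ - μ₀)/(s/√n) = (52.0 - 50)/(10/√16) = 0.8. df = 15, critical t = ±1.753. Fail to reject H₀.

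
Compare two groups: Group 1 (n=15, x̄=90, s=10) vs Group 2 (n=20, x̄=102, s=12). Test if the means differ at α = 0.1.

Pooled sp = 11.2. t = -3.138, df = 33. Critical t = ±1.692. Reject H₀.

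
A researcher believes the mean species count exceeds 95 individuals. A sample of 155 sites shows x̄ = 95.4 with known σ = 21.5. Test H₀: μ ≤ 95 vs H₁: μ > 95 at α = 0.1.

z = 0.232. Critical value: 1.28. Fail to reject H₀.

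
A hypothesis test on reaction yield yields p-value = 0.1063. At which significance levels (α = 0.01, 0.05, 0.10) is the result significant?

p = 0.1063. Not significant at any of the given levels.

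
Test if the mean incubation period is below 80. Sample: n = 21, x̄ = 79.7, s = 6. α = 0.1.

t = (79.7 - 80)/(6/√21) = -0.229, df = 20. Critical t = -1.325. Fail to reject H₀.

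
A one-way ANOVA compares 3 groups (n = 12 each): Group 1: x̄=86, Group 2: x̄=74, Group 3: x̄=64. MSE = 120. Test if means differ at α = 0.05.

Grand mean = 74.67. SS_between = 2912.0, MS_between = 1456.0. F = 12.133, F_crit ≈ 3.285. Reject H₀.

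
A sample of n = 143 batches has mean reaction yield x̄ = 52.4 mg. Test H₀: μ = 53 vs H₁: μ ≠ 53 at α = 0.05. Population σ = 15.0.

z = (x̄ - μ₀)/(σ/√n) = (52.4 - 53)/(15.0/√143) = -0.478. Critical value: ±1.96. Since |-0.478| ≤ 1.96, Fail to reject H₀.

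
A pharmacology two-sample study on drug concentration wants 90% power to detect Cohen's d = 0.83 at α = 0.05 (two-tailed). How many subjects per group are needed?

z_{α/2} = 1.96, z_β = Φ⁻¹(0.9) = 1.282. For large effect (d = 0.83): n per group = 2(z_{α/2} + z_β)²/d² = 2(1.96 + 1.282)²/0.83² = 30.5 → 31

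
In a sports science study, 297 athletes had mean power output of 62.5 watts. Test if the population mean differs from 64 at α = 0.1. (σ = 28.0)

z = (x̄ - μ₀)/(σ/√n) = (62.5 - 64)/(28.0/√297) = -0.923. Critical value: ±1.645. Since |-0.923| ≤ 1.645, Fail to reject H₀.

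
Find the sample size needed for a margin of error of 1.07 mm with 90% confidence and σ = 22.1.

n = (z*σ/E)² = (1.645×22.1/1.07)² = 1154.4 → n = 1155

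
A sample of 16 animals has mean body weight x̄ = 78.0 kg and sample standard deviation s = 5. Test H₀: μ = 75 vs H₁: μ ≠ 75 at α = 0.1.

t = (x̄ - μ₀)/(s/√n) = (78.0 - 75)/(5/√16) = 2.4. df = 15, critical t = ±1.753. Reject H₀.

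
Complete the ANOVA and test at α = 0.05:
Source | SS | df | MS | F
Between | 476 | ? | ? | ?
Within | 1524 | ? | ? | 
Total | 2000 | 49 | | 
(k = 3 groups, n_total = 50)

df_between = 2, df_within = 47. MS_between = 238.0, MS_within = 32.43. F = 7.34, F_crit ≈ 3.195. Reject H₀.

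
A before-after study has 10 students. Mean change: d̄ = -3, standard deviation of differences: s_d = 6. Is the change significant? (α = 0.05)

t = d̄/(s_d/√n) = -3/(6/√10) = -1.581. df = 9, critical t = ±2.262. Fail to reject H₀.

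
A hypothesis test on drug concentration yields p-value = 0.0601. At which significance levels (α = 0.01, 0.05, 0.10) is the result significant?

p = 0.0601. Significant at: α = 0.1.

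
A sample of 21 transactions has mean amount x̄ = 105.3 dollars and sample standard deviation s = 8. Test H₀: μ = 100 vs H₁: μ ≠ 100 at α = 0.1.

t = (x̄ - μ₀)/(s/√n) = (105.3 - 100)/(8/√21) = 3.036. df = 20, critical t = ±1.725. Reject H₀.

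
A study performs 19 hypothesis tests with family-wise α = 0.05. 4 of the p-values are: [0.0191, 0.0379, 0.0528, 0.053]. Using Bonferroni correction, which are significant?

Bonferroni α = 0.05/19 = 0.00263. None of the given p-values are significant.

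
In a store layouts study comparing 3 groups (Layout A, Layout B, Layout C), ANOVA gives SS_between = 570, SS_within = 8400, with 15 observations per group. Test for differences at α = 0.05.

df_between = 2, df_within = 42. F = MS_between/MS_within = 285.0/200.0 = 1.425. F_crit ≈ 3.22. Fail to reject H₀.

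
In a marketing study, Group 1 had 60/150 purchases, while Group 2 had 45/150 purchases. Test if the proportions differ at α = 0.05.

p̂₁ = 0.4, p̂₂ = 0.3, pooled p̂ = 0.35. z = 1.816. Critical: ±1.96. Fail to reject H₀.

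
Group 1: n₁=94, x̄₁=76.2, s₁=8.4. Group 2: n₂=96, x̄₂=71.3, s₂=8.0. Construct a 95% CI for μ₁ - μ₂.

Difference = 4.9. SE = √(8.4²/94 + 8.0²/96) = 1.191. CI = (2.57, 7.23)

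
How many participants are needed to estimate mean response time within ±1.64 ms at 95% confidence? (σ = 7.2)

n = (z*σ/E)² = (1.96×7.2/1.64)² = 74.04 → n = 75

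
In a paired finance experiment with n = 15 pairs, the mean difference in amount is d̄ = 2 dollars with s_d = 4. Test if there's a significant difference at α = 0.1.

t = d̄/(s_d/√n) = 2/(4/√15) = 1.936. df = 14, critical t = ±1.761. Reject H₀.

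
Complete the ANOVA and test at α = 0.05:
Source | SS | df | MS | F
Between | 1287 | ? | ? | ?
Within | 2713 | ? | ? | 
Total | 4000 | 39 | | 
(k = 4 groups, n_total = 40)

df_between = 3, df_within = 36. MS_between = 429.0, MS_within = 75.36. F = 5.693, F_crit ≈ 2.866. Reject H₀.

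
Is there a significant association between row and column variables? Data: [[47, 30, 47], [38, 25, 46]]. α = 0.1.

χ² = 0.454. df = 2, critical = 4.605. Fail to reject H₀. No evidence of dependence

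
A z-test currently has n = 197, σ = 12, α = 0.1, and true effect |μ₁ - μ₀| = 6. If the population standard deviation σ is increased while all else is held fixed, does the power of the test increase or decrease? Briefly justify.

Power decreases: a larger σ inflates the standard error σ/√n, pulling the sampling distribution under H₁ back toward the critical value.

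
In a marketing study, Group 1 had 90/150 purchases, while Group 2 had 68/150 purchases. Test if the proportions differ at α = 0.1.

p̂₁ = 0.6, p̂₂ = 0.453, pooled p̂ = 0.527. z = 2.544. Critical: ±1.645. Reject H₀.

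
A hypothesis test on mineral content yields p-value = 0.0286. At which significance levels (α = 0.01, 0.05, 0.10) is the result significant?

p = 0.0286. Significant at: α = 0.05, 0.1.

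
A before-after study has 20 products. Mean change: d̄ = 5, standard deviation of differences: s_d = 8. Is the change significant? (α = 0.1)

t = d̄/(s_d/√n) = 5/(8/√20) = 2.795. df = 19, critical t = ±1.729. Reject H₀.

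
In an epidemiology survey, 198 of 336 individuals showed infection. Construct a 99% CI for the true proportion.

p̂ = 0.589. CI = p̂ ± z*√(p̂(1-p̂)/n) = (0.52, 0.658)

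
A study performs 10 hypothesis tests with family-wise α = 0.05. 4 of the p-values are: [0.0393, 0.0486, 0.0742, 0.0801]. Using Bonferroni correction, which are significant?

Bonferroni α = 0.05/10 = 0.005. None of the given p-values are significant.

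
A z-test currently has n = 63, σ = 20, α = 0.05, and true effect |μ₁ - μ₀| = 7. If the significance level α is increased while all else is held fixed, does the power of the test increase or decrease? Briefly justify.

Power increases: a larger α lowers the critical value, so more of the H₁ sampling distribution falls in the rejection region.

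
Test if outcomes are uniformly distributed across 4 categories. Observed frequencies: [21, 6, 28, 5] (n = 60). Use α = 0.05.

Expected = 15 each. χ² = Σ(O-E)²/E = 25.733. df = 3, critical value = 7.815. Reject H₀.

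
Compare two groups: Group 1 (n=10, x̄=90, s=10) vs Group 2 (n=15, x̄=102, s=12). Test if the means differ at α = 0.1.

Pooled sp = 11.26. t = -2.611, df = 23. Critical t = ±1.714. Reject H₀.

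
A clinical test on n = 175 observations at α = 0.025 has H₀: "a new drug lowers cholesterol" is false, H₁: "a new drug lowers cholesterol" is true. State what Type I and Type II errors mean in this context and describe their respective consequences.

Type I (false positive): concluding that a new drug lowers cholesterol when it is not — approving an ineffective drug — patients take a useless medication and may skip effective alternatives. Type II (false negative): failing to conclude that a new drug lowers cholesterol when it is — shelving an effective drug — patients miss out on a treatment that would have helped. Which is costlier depends on domain priorities and is a judgement call rather than a statistical fact.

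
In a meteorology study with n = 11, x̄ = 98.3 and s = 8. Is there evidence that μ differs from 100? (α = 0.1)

t = (x̄ - μ₀)/(s/√n) = (98.3 - 100)/(8/√11) = -0.705. df = 10, critical t = ±1.812. Fail to reject H₀.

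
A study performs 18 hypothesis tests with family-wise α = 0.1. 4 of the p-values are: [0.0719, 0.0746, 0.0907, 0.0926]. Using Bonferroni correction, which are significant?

Bonferroni α = 0.1/18 = 0.00556. None of the given p-values are significant.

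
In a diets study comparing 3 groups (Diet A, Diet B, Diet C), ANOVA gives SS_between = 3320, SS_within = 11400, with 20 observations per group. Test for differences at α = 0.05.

df_between = 2, df_within = 57. F = MS_between/MS_within = 1660.0/200.0 = 8.3. F_crit ≈ 3.159. Reject H₀. At least one mean differs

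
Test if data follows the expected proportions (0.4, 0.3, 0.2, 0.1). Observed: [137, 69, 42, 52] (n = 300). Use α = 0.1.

Expected: [120.0, 90.0, 60.0, 30.0]. χ² = 28.842. df = 3, critical = 6.251. Reject H₀.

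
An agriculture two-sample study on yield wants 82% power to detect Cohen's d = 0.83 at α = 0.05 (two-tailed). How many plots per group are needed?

z_{α/2} = 1.96, z_β = Φ⁻¹(0.82) = 0.915. For large effect (d = 0.83): n per group = 2(z_{α/2} + z_β)²/d² = 2(1.96 + 0.915)²/0.83² = 24.0 → 24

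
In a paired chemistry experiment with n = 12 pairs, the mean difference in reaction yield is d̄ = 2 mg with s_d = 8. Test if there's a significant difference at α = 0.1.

t = d̄/(s_d/√n) = 2/(8/√12) = 0.866. df = 11, critical t = ±1.796. Fail to reject H₀.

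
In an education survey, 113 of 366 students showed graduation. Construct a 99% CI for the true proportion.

p̂ = 0.309. CI = p̂ ± z*√(p̂(1-p̂)/n) = (0.247, 0.371)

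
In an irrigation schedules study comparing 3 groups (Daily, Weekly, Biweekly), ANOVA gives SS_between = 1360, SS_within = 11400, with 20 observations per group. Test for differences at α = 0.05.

df_between = 2, df_within = 57. F = MS_between/MS_within = 680.0/200.0 = 3.4. F_crit ≈ 3.159. Reject H₀. At least one mean differs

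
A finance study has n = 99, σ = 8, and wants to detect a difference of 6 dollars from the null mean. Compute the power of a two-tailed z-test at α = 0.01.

SE = σ/√n = 8/√99 = 0.804. Non-centrality λ = d/SE = 6/0.804 = 7.462. Power ≈ Φ(λ - z_{α/2}) = Φ(7.462 - 2.576) = Φ(4.886) = 1.0.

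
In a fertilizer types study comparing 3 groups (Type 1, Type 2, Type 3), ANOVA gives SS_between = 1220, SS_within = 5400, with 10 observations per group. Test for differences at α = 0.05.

df_between = 2, df_within = 27. F = MS_between/MS_within = 610.0/200.0 = 3.05. F_crit ≈ 3.354. Fail to reject H₀.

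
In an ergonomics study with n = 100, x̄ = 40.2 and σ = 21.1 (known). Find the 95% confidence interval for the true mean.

CI = x̄ ± z*(σ/√n) = 40.2 ± 1.96(21.1/√100) = 40.2 ± 4.14 = (36.06, 44.34)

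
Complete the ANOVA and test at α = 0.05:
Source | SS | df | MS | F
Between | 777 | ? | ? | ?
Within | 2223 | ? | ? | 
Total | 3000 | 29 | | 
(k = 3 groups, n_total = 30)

df_between = 2, df_within = 27. MS_between = 388.5, MS_within = 82.33. F = 4.719, F_crit ≈ 3.354. Reject H₀.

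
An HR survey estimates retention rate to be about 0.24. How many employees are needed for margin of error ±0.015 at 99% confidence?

n = z²p(1-p)/E² = 2.576²×0.24×0.76/0.015² = 5379.4 → n = 5380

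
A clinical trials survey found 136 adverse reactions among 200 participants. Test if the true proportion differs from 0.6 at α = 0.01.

p̂ = 0.68, p₀ = 0.6. z = (p̂ - p₀)/√(p₀(1-p₀)/n) = 2.309. Critical: ±2.576. Fail to reject H₀.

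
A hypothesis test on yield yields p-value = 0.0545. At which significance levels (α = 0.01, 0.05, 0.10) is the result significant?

p = 0.0545. Significant at: α = 0.1.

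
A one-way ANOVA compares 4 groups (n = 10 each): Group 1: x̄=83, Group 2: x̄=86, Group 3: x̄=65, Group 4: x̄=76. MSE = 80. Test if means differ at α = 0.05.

Grand mean = 77.5. SS_between = 2610.0, MS_between = 870.0. F = 10.875, F_crit ≈ 2.866. Reject H₀.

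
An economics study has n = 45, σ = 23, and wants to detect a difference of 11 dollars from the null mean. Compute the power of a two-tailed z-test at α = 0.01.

SE = σ/√n = 23/√45 = 3.429. Non-centrality λ = d/SE = 11/3.429 = 3.208. Power ≈ Φ(λ - z_{α/2}) = Φ(3.208 - 2.576) = Φ(0.632) = 0.736.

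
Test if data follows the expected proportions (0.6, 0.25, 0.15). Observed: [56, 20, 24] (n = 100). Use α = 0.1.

Expected: [60.0, 25.0, 15.0]. χ² = 6.667. df = 2, critical = 4.605. Reject H₀.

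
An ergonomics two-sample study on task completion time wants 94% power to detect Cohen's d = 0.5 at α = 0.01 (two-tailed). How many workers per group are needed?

z_{α/2} = 2.576, z_β = Φ⁻¹(0.94) = 1.555. For medium effect (d = 0.5): n per group = 2(z_{α/2} + z_β)²/d² = 2(2.576 + 1.555)²/0.5² = 136.5 → 137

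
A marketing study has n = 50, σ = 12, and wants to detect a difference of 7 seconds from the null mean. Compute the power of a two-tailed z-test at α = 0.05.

SE = σ/√n = 12/√50 = 1.697. Non-centrality λ = d/SE = 7/1.697 = 4.125. Power ≈ Φ(λ - z_{α/2}) = Φ(4.125 - 1.96) = Φ(2.165) = 0.985.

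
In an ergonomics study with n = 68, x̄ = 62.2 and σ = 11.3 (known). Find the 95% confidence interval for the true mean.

CI = x̄ ± z*(σ/√n) = 62.2 ± 1.96(11.3/√68) = 62.2 ± 2.69 = (59.51, 64.89)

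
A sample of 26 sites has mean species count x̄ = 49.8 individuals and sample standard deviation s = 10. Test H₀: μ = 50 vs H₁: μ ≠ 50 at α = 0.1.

t = (x̄ - μ₀)/(s/√n) = (49.8 - 50)/(10/√26) = -0.102. df = 25, critical t = ±1.708. Fail to reject H₀.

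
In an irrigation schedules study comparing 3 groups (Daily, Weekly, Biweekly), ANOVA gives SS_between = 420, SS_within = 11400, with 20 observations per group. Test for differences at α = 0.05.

df_between = 2, df_within = 57. F = MS_between/MS_within = 210.0/200.0 = 1.05. F_crit ≈ 3.159. Fail to reject H₀.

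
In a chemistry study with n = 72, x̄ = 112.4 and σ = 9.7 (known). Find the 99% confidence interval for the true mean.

CI = x̄ ± z*(σ/√n) = 112.4 ± 2.576(9.7/√72) = 112.4 ± 2.94 = (109.46, 115.34)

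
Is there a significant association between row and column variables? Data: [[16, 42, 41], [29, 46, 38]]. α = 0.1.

χ² = 3.14. df = 2, critical = 4.605. Fail to reject H₀. No evidence of dependence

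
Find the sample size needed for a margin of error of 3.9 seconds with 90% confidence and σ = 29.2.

n = (z*σ/E)² = (1.645×29.2/3.9)² = 151.7 → n = 152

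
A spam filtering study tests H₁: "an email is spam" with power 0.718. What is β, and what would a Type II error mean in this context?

β = 1 - power = 1 - 0.718 = 0.282. A Type II error is failing to reject H₀ when H₀ is false (false negative) — here, failing to conclude that an email is spam when in fact it is true. Consequence: a spam email lands in the inbox.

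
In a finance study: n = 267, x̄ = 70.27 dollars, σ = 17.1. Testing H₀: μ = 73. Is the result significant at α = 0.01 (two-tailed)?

z = (70.27 - 73)/(17.1/√267) = -2.609. Since |z| > 2.576, significant at α = 0.01.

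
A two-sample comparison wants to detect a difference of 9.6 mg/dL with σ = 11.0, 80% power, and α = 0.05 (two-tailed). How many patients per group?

n per group = 2(z_α/2 + z_β)²σ²/d² = 2×(1.96 + 0.84)²×11.0²/9.6² = 20.6 → n = 21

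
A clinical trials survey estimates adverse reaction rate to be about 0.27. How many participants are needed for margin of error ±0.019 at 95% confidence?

n = z²p(1-p)/E² = 1.96²×0.27×0.73/0.019² = 2097.4 → n = 2098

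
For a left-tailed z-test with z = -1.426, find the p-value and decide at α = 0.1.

p = P(Z < -1.426) = Φ(-1.426) ≈ 0.0769. Since p < 0.1, reject H₀ (significant) at α = 0.1.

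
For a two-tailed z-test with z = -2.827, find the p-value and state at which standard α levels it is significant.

p = 2·P(Z > |-2.827|) = 2·(1 - Φ(2.827)) ≈ 0.0047. Significant at α = 0.1; Significant at α = 0.05; Significant at α = 0.01.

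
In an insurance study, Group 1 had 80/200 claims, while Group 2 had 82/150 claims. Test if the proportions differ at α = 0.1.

p̂₁ = 0.4, p̂₂ = 0.547, pooled p̂ = 0.463. z = -2.723. Critical: ±1.645. Reject H₀.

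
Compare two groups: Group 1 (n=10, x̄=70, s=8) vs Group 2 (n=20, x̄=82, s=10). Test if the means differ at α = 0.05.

Pooled sp = 9.4. t = -3.295, df = 28. Critical t = ±2.048. Reject H₀.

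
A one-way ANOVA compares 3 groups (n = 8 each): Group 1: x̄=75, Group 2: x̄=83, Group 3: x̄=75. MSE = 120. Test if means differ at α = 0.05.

Grand mean = 77.67. SS_between = 341.33, MS_between = 170.67. F = 1.422, F_crit ≈ 3.467. Fail to reject H₀.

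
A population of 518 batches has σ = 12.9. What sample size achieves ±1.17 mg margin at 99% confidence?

Without FPC: n₀ = (2.576×12.9/1.17)² = 806.677. With FPC: n = n₀N/(n₀+N-1) = 315.7 → n = 316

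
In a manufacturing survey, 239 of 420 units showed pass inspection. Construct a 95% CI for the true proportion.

p̂ = 0.569. CI = p̂ ± z*√(p̂(1-p̂)/n) = (0.522, 0.616)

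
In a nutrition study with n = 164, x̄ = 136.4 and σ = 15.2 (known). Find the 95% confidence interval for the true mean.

CI = x̄ ± z*(σ/√n) = 136.4 ± 1.96(15.2/√164) = 136.4 ± 2.33 = (134.07, 138.73)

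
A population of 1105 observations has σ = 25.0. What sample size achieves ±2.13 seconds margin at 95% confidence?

Without FPC: n₀ = (1.96×25.0/2.13)² = 529.216. With FPC: n = n₀N/(n₀+N-1) = 358.1 → n = 359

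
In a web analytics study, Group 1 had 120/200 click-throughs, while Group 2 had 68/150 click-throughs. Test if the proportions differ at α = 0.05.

p̂₁ = 0.6, p̂₂ = 0.453, pooled p̂ = 0.537. z = 2.723. Critical: ±1.96. Reject H₀.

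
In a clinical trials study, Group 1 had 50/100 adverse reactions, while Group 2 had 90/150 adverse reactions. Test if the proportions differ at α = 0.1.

p̂₁ = 0.5, p̂₂ = 0.6, pooled p̂ = 0.56. z = -1.56. Critical: ±1.645. Fail to reject H₀.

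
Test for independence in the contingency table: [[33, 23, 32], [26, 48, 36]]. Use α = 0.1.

χ² = 7.517. df = 2, critical = 4.605. Reject H₀. Variables are dependent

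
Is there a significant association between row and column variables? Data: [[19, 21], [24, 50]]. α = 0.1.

χ² = 2.509. df = 1, critical = 2.706. Fail to reject H₀. No evidence of dependence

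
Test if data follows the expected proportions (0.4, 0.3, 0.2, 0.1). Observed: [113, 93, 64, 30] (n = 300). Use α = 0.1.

Expected: [120.0, 90.0, 60.0, 30.0]. χ² = 0.775. df = 3, critical = 6.251. Fail to reject H₀.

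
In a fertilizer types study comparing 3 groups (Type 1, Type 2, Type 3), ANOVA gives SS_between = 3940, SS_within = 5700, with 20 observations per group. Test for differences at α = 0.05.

df_between = 2, df_within = 57. F = MS_between/MS_within = 1970.0/100.0 = 19.7. F_crit ≈ 3.159. Reject H₀. At least one mean differs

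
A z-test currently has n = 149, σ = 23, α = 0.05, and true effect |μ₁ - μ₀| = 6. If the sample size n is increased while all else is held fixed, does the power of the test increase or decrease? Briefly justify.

Power increases: a larger n shrinks the standard error σ/√n, moving the sampling distribution under H₁ further from the critical value.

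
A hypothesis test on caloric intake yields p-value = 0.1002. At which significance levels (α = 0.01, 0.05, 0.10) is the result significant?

p = 0.1002. Not significant at any of the given levels.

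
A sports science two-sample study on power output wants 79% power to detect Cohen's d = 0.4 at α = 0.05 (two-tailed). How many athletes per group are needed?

z_{α/2} = 1.96, z_β = Φ⁻¹(0.79) = 0.806. For small effect (d = 0.4): n per group = 2(z_{α/2} + z_β)²/d² = 2(1.96 + 0.806)²/0.4² = 95.6 → 96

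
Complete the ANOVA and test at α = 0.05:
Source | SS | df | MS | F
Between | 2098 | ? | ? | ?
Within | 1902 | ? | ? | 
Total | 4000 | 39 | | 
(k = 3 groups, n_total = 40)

df_between = 2, df_within = 37. MS_between = 1049.0, MS_within = 51.41. F = 20.406, F_crit ≈ 3.252. Reject H₀.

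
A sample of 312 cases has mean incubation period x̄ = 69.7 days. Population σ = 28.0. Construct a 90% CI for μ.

CI = x̄ ± z*(σ/√n) = 69.7 ± 1.645(28.0/√312) = 69.7 ± 2.61 = (67.09, 72.31)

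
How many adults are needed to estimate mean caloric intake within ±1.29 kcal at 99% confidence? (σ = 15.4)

n = (z*σ/E)² = (2.576×15.4/1.29)² = 945.7 → n = 946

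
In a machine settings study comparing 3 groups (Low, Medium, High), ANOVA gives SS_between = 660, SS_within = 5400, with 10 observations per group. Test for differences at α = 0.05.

df_between = 2, df_within = 27. F = MS_between/MS_within = 330.0/200.0 = 1.65. F_crit ≈ 3.354. Fail to reject H₀.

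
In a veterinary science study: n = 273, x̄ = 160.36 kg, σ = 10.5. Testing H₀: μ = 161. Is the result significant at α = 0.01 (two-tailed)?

z = (160.36 - 161)/(10.5/√273) = -1.007. Since |z| ≤ 2.576, not significant at α = 0.01.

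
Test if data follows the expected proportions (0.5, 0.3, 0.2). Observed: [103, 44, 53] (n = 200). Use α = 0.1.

Expected: [100.0, 60.0, 40.0]. χ² = 8.582. df = 2, critical = 4.605. Reject H₀.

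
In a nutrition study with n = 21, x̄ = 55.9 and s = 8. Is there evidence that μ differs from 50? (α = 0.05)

t = (x̄ - μ₀)/(s/√n) = (55.9 - 50)/(8/√21) = 3.38. df = 20, critical t = ±2.086. Reject H₀.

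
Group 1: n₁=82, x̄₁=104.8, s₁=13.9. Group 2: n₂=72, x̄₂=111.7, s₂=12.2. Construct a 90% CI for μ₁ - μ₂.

Difference = -6.9. SE = √(13.9²/82 + 12.2²/72) = 2.103. CI = (-10.36, -3.44)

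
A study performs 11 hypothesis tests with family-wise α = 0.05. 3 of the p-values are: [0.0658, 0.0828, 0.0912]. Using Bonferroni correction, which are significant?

Bonferroni α = 0.05/11 = 0.00455. None of the given p-values are significant.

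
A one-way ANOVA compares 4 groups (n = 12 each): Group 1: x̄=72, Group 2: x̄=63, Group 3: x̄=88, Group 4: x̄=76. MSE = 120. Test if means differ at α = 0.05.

Grand mean = 74.75. SS_between = 3873.0, MS_between = 1291.0. F = 10.758, F_crit ≈ 2.816. Reject H₀.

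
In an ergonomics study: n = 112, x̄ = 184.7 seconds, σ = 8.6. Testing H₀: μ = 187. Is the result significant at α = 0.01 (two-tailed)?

z = (184.7 - 187)/(8.6/√112) = -2.83. Since |z| > 2.576, significant at α = 0.01.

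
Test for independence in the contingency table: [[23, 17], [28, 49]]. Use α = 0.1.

χ² = 4.783. df = 1, critical = 2.706. Reject H₀. Variables are dependent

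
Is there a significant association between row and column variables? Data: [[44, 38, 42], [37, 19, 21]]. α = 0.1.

χ² = 3.119. df = 2, critical = 4.605. Fail to reject H₀. No evidence of dependence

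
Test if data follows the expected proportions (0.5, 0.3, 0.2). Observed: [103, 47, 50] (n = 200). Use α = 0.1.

Expected: [100.0, 60.0, 40.0]. χ² = 5.407. df = 2, critical = 4.605. Reject H₀.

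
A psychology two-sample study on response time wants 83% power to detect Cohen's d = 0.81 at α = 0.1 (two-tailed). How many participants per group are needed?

z_{α/2} = 1.645, z_β = Φ⁻¹(0.83) = 0.954. For large effect (d = 0.81): n per group = 2(z_{α/2} + z_β)²/d² = 2(1.645 + 0.954)²/0.81² = 20.6 → 21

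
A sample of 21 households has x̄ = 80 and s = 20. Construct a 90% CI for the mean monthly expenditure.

CI = x̄ ± t*(s/√n) = 80 ± 1.725(20/√21) = (72.47, 87.53)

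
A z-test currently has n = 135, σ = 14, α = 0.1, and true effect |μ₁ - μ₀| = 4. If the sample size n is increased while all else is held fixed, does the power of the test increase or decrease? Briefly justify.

Power increases: a larger n shrinks the standard error σ/√n, moving the sampling distribution under H₁ further from the critical value.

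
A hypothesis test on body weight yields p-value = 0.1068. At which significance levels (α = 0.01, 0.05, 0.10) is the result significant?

p = 0.1068. Not significant at any of the given levels.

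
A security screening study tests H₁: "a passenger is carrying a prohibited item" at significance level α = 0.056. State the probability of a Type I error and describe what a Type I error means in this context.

P(Type I error) = α = 0.056. A Type I error is rejecting H₀ when H₀ is actually true (false positive) — here, concluding that a passenger is carrying a prohibited item when in fact this is not the case. Consequence: detaining an innocent passenger — delay and inconvenience.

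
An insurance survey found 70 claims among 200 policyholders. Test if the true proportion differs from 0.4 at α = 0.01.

p̂ = 0.35, p₀ = 0.4. z = (p̂ - p₀)/√(p₀(1-p₀)/n) = -1.443. Critical: ±2.576. Fail to reject H₀.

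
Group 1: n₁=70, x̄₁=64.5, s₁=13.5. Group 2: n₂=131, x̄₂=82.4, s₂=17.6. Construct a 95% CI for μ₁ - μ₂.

Difference = -17.9. SE = √(13.5²/70 + 17.6²/131) = 2.229. CI = (-22.27, -13.53)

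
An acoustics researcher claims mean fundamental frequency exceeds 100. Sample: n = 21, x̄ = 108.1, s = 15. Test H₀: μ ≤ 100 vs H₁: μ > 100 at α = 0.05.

t = (108.1 - 100)/(15/√21) = 2.475, df = 20. Critical t = 1.725. Reject H₀.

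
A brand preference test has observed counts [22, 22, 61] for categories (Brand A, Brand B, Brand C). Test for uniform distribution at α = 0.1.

Expected = 35 each. χ² = Σ(O-E)²/E = 28.971. df = 2, critical value = 4.605. Reject H₀.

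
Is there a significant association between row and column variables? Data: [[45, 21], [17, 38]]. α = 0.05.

χ² = 16.681. df = 1, critical = 3.841. Reject H₀. Variables are dependent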